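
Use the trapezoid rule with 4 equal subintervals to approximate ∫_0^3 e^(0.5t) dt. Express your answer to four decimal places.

Δt = (3 − 0)/4 = 0.75.
f(0) ≈ 1.0000, f(0.75) ≈ 1.4550, f(1.5) ≈ 2.1170, f(2.25) ≈ 3.0802, f(3) ≈ 4.4817.
T_4 = (Δt/2)·[f(t_0) + 2f(t_1) + 2f(t_2) + 2f(t_3) + f(t_4)].
Sum ≈ 7.0448.

7.0448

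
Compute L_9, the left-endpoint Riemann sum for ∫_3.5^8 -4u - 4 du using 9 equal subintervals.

-117

Δu = (8 − 3.5)/9 = 0.5.
Left endpoints: 3.5, 4, 4.5, 5, 5.5, 6, 6.5, 7, 7.5.
f(3.5) = -18, f(4) = -20, f(4.5) = -22, f(5) = -24, f(5.5) = -26, f(6) = -28, f(6.5) = -30, f(7) = -32, f(7.5) = -34.
Sum = Δu · [f(3.5) + f(4) + f(4.5) + ...].
Sum = -117.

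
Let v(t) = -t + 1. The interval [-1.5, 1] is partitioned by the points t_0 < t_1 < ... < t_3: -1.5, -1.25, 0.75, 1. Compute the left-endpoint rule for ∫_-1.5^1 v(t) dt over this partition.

5.1875

Subinterval widths: 0.25, 2, 0.25.
Left endpoints: -1.5, -1.25, 0.75.
v(-1.5) = 2.5, v(-1.25) = 2.25, v(0.75) = 0.25.
Sum = Σ Δt_i · v(t_i).
Sum = 5.1875.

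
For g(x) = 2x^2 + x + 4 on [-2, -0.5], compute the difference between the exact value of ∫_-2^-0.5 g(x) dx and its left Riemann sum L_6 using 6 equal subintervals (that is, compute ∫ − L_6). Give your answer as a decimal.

-0.78125

Exact integral: ∫_-2^-0.5 g(x) dx = 9.375.
L_6 = 10.15625.
Error = 9.375 − 10.15625 = -0.78125.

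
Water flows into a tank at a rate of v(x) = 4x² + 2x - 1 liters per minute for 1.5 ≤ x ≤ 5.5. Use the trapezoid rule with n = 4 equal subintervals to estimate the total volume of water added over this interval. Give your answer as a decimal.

Δx = (5.5 − 1.5)/4 = 1.
v(1.5) = 11, v(2.5) = 29, v(3.5) = 55, v(4.5) = 89, v(5.5) = 131.
T_4 = (Δx/2)·[v(x_0) + 2v(x_1) + 2v(x_2) + 2v(x_3) + v(x_4)].
Sum = 244.

244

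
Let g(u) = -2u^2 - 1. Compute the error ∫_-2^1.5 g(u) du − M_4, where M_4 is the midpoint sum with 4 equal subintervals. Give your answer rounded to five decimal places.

-0.44661

Exact integral: ∫_-2^1.5 g(u) du ≈ -11.0833333.
M_4 = -10.63671875.
Error ≈ -11.0833333 − (-10.63671875) ≈ -0.44661.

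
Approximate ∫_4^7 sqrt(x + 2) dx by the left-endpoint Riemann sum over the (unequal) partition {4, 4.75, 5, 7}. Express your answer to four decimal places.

Subinterval widths: 0.75, 0.25, 2.
Left endpoints: 4, 4.75, 5.
f(4) ≈ 2.4495, f(4.75) ≈ 2.5981, f(5) ≈ 2.6458.
Sum = Σ Δx_i · f(x_i).
Sum ≈ 7.7781.

7.7781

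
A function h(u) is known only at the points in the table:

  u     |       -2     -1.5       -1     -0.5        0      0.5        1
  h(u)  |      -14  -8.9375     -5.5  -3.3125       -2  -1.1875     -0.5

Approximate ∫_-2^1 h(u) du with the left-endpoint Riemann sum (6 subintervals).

-17.46875

Δu = 0.5.
Sum = 0.5·[(-14) + (-8.9375) + (-5.5) + (-3.3125) + (-2) + (-1.1875)] = -17.46875.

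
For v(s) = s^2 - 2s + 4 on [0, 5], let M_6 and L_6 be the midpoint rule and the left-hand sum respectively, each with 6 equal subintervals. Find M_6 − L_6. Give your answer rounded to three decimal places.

5.382

M_6 ≈ 36.37731.
L_6 ≈ 30.99537.
M_6 − L_6 ≈ 5.382.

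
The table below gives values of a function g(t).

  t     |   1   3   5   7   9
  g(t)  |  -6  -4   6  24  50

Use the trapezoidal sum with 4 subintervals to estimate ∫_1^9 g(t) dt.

Δt = 2.
T_4 = (2/2)·[(-6) + 2·(-4) + 2·6 + 2·24 + 50] = 96.

96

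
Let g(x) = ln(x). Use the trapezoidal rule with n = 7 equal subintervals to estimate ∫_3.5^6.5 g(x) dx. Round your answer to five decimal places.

4.78003

Δx = (6.5 − 3.5)/7 = 3/7.
g(3.5) ≈ 1.25276, g(55/14) ≈ 1.36828, g(61/14) ≈ 1.47182, g(67/14) ≈ 1.56564, g(73/14) ≈ 1.65140, g(79/14) ≈ 1.73039, g(85/14) ≈ 1.80359, g(6.5) ≈ 1.87180.
T_7 = (Δx/2)·[g(x_0) + 2g(x_1) + ... + 2g(x_{6}) + g(x_7)].
Sum ≈ 4.78003.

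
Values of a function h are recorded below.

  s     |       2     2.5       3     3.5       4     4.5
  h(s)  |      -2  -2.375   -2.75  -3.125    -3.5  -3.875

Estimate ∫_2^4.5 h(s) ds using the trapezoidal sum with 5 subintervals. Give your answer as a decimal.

Δs = 0.5.
T_5 = (0.5/2)·[(-2) + 2·(-2.375) + 2·(-2.75) + 2·(-3.125) + 2·(-3.5) + (-3.875)] = -7.34375.

-7.34375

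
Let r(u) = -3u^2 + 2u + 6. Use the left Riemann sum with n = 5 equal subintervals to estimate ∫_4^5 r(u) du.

-43.52

Δu = (5 − 4)/5 = 0.2.
Left endpoints: 4, 4.2, 4.4, 4.6, 4.8.
r(4) = -34, r(4.2) = -38.52, r(4.4) = -43.28, r(4.6) = -48.28, r(4.8) = -53.52.
Sum = Δu · [r(4) + r(4.2) + r(4.4) + r(4.6) + r(4.8)].
Sum = -43.52.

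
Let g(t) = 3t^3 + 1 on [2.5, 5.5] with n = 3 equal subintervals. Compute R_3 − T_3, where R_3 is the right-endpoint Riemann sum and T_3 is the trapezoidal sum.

R_3 = 904.125.
T_3 = 678.
R_3 − T_3 = 226.125.

226.125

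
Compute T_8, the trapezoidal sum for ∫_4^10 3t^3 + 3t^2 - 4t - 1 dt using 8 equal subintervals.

Δt = (10 − 4)/8 = 0.75.
f(4) = 223, f(4.75) = 369.203125, f(5.5) = 566.875, f(6.25) = 823.609375, f(7) = 1147, f(7.75) = 1544.640625, f(8.5) = 2024.125, f(9.25) = 2593.046875, f(10) = 3259.
T_8 = (Δt/2)·[f(t_0) + 2f(t_1) + ... + 2f(t_{7}) + f(t_8)].
Sum = 8107.125.

8107.125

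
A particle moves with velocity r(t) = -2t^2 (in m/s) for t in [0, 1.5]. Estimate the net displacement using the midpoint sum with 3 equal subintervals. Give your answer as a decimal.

Δt = (1.5 − 0)/3 = 0.5.
Midpoints: 0.25, 0.75, 1.25.
r(0.25) = -0.125, r(0.75) = -1.125, r(1.25) = -3.125.
Sum = Δt · [r(0.25) + r(0.75) + r(1.25)].
Sum = -2.1875.

-2.1875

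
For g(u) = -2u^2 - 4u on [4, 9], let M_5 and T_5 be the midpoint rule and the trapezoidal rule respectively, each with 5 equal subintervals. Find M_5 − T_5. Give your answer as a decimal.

2.5

M_5 = -572.5.
T_5 = -575.
M_5 − T_5 = 2.5.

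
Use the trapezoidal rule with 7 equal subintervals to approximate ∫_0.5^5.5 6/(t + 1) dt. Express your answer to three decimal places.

8.903

Δt = (5.5 − 0.5)/7 = 5/7.
f(0.5) = 4, f(17/14) = 84/31, f(27/14) = 84/41, f(37/14) = 28/17, f(47/14) = 84/61, f(57/14) = 84/71, f(67/14) = 28/27, f(5.5) = 12/13.
T_7 = (Δt/2)·[f(t_0) + 2f(t_1) + ... + 2f(t_{6}) + f(t_7)].
Sum ≈ 8.903.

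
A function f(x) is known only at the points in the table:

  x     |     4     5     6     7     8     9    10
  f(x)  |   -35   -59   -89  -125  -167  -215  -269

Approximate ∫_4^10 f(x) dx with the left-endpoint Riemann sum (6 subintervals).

Δx = 1.
Sum = 1·[(-35) + (-59) + (-89) + (-125) + (-167) + (-215)] = -690.

-690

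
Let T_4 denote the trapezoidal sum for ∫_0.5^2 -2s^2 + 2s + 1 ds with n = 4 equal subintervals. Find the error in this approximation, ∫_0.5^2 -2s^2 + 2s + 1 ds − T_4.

Exact integral: ∫_0.5^2 f(s) ds = 0.
T_4 = -0.0703125.
Error = 0 − (-0.0703125) = 0.0703125.

0.0703125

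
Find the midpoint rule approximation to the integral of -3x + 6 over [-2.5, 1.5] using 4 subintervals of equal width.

30

Δx = (1.5 − (-2.5))/4 = 1.
Midpoints: -2, -1, 0, 1.
f(-2) = 12, f(-1) = 9, f(0) = 6, f(1) = 3.
Sum = Δx · [f(-2) + f(-1) + f(0) + f(1)].
Sum = 30.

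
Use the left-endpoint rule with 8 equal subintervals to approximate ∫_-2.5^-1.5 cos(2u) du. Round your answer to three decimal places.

Δu = (-1.5 − (-2.5))/8 = 0.125.
Left endpoints: -2.5, -2.375, -2.25, -2.125, -2, -1.875, -1.75, -1.625.
f(-2.5) ≈ 0.284, f(-2.375) ≈ 0.038, f(-2.25) ≈ -0.211, f(-2.125) ≈ -0.446, f(-2) ≈ -0.654, f(-1.875) ≈ -0.821, f(-1.75) ≈ -0.936, f(-1.625) ≈ -0.994.
Sum = Δu · [f(-2.5) + f(-2.375) + f(-2.25) + ...].
Sum ≈ -0.468.

-0.468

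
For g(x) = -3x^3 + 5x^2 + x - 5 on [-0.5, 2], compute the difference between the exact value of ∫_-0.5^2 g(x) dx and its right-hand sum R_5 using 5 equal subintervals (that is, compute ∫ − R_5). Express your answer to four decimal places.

0.9635

Exact integral: ∫_-0.5^2 g(x) dx ≈ -9.036458.
R_5 = -10.
Error ≈ -9.036458 − (-10) ≈ 0.9635.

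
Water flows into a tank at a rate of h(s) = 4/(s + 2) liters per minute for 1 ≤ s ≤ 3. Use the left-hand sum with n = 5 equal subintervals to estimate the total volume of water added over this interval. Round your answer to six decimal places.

2.153753

Δs = (3 − 1)/5 = 0.4.
Left endpoints: 1, 1.4, 1.8, 2.2, 2.6.
h(1) = 4/3, h(1.4) = 20/17, h(1.8) = 20/19, h(2.2) = 20/21, h(2.6) = 20/23.
Sum = Δs · [h(1) + h(1.4) + h(1.8) + h(2.2) + h(2.6)].
Sum ≈ 2.153753.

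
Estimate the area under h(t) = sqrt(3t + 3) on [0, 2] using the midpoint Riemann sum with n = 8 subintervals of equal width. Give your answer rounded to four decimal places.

Δt = (2 − 0)/8 = 0.25.
Midpoints: 0.125, 0.375, 0.625, 0.875, 1.125, 1.375, 1.625, 1.875.
h(0.125) ≈ 1.8371, h(0.375) ≈ 2.0310, h(0.625) ≈ 2.2079, h(0.875) ≈ 2.3717, h(1.125) ≈ 2.5249, h(1.375) ≈ 2.6693, h(1.625) ≈ 2.8062, h(1.875) ≈ 2.9368.
Sum = Δt · [h(0.125) + h(0.375) + h(0.625) + ...].
Sum ≈ 4.8462.

4.8462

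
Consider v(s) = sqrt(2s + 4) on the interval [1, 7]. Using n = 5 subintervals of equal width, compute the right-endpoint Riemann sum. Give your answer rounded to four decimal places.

Δs = (7 − 1)/5 = 1.2.
Right endpoints: 2.2, 3.4, 4.6, 5.8, 7.
v(2.2) ≈ 2.8983, v(3.4) ≈ 3.2863, v(4.6) ≈ 3.6332, v(5.8) ≈ 3.9497, v(7) ≈ 4.2426.
Sum = Δs · [v(2.2) + v(3.4) + v(4.6) + v(5.8) + v(7)].
Sum ≈ 21.6121.

21.6121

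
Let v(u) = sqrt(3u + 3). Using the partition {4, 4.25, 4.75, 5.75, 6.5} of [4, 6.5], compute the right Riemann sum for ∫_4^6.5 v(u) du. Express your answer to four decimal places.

11.1264

Subinterval widths: 0.25, 0.5, 1, 0.75.
Right endpoints: 4.25, 4.75, 5.75, 6.5.
v(4.25) ≈ 3.9686, v(4.75) ≈ 4.1533, v(5.75) ≈ 4.5000, v(6.5) ≈ 4.7434.
Sum = Σ Δu_i · v(u_i).
Sum ≈ 11.1264.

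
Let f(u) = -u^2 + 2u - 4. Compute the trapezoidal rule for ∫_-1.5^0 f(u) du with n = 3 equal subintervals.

-9.4375

Δu = (0 − (-1.5))/3 = 0.5.
f(-1.5) = -9.25, f(-1) = -7, f(-0.5) = -5.25, f(0) = -4.
T_3 = (Δu/2)·[f(u_0) + 2f(u_1) + 2f(u_2) + f(u_3)].
Sum = -9.4375.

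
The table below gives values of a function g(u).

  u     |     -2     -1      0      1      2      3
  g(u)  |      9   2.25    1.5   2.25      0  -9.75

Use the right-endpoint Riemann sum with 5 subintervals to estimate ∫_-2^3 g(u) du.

Δu = 1.
Sum = 1·[2.25 + 1.5 + 2.25 + 0 + (-9.75)] = -3.75.

-3.75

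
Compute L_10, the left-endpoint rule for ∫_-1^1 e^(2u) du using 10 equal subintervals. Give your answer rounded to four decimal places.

Δu = (1 − (-1))/10 = 0.2.
Left endpoints: -1, -0.8, -0.6, -0.4, -0.2, 0, 0.2, 0.4, 0.6, 0.8.
f(-1) ≈ 0.1353, f(-0.8) ≈ 0.2019, f(-0.6) ≈ 0.3012, f(-0.4) ≈ 0.4493, f(-0.2) ≈ 0.6703, f(0) ≈ 1.0000, f(0.2) ≈ 1.4918, f(0.4) ≈ 2.2255, f(0.6) ≈ 3.3201, f(0.8) ≈ 4.9530.
Sum = Δu · [f(-1) + f(-0.8) + f(-0.6) + ...].
Sum ≈ 2.9497.

2.9497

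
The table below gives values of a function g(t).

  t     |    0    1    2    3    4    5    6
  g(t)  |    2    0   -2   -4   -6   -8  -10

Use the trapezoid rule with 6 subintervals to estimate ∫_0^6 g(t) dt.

Δt = 1.
T_6 = (1/2)·[2 + 2·0 + 2·(-2) + 2·(-4) + 2·(-6) + 2·(-8) + (-10)] = -24.

-24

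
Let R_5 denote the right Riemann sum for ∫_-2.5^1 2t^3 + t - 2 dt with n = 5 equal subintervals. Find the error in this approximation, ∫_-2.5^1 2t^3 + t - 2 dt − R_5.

-11.57625

Exact integral: ∫_-2.5^1 f(t) dt = -28.65625.
R_5 = -17.08.
Error = -28.65625 − (-17.08) = -11.57625.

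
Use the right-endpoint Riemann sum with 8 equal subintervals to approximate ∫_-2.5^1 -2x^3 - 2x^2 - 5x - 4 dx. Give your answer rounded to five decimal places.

Δx = (1 − (-2.5))/8 = 0.4375.
Right endpoints: -2.0625, -1.625, -1.1875, -0.75, -0.3125, 0.125, 0.5625, 1.
f(-2.0625) = 31441/2048, f(-1.625) = 7.42578125, f(-1.1875) = 5051/2048, f(-0.75) = -0.53125, f(-0.3125) = -5267/2048, f(0.125) = -4.66015625, f(0.5625) = -15977/2048, f(1) = -13.
Sum = Δx · [f(-2.0625) + f(-1.625) + f(-1.1875) + ...].
Sum ≈ -1.45264.

-1.45264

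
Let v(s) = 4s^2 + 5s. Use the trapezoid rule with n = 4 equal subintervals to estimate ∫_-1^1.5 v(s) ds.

9.609375

Δs = (1.5 − (-1))/4 = 0.625.
v(-1) = -1, v(-0.375) = -1.3125, v(0.25) = 1.5, v(0.875) = 7.4375, v(1.5) = 16.5.
T_4 = (Δs/2)·[v(s_0) + 2v(s_1) + 2v(s_2) + 2v(s_3) + v(s_4)].
Sum = 9.609375.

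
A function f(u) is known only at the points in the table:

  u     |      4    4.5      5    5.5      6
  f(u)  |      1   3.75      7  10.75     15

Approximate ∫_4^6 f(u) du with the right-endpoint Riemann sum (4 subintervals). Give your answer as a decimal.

Δu = 0.5.
Sum = 0.5·[3.75 + 7 + 10.75 + 15] = 18.25.

18.25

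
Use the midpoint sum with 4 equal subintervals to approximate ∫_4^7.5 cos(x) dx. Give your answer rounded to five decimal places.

1.75010

Δx = (7.5 − 4)/4 = 0.875.
Midpoints: 4.4375, 5.3125, 6.1875, 7.0625.
f(4.4375) ≈ -0.27144, f(5.3125) ≈ 0.56473, f(6.1875) ≈ 0.99543, f(7.0625) ≈ 0.71140.
Sum = Δx · [f(4.4375) + f(5.3125) + f(6.1875) + f(7.0625)].
Sum ≈ 1.75010.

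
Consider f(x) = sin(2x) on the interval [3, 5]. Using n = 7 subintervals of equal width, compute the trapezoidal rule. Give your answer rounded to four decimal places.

0.8750

Δx = (5 − 3)/7 = 2/7.
f(3) ≈ -0.2794, f(23/7) ≈ 0.2843, f(25/7) ≈ 0.7576, f(27/7) ≈ 0.9903, f(29/7) ≈ 0.9082, f(31/7) ≈ 0.5376, f(33/7) ≈ -0.0038, f(5) ≈ -0.5440.
T_7 = (Δx/2)·[f(x_0) + 2f(x_1) + ... + 2f(x_{6}) + f(x_7)].
Sum ≈ 0.8750.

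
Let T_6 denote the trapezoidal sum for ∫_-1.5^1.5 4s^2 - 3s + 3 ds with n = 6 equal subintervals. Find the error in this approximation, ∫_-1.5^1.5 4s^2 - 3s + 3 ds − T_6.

Exact integral: ∫_-1.5^1.5 f(s) ds = 18.
T_6 = 18.5.
Error = 18 − 18.5 = -0.5.

-0.5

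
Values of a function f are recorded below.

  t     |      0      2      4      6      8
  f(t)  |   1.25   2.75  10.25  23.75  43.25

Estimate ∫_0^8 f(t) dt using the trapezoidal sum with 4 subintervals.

Δt = 2.
T_4 = (2/2)·[1.25 + 2·2.75 + 2·10.25 + 2·23.75 + 43.25] = 118.

118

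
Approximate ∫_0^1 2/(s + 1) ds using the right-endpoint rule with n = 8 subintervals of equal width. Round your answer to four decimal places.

Δs = (1 − 0)/8 = 0.125.
Right endpoints: 0.125, 0.25, 0.375, 0.5, 0.625, 0.75, 0.875, 1.
f(0.125) = 16/9, f(0.25) = 1.6, f(0.375) = 16/11, f(0.5) = 4/3, f(0.625) = 16/13, f(0.75) = 8/7, f(0.875) = 16/15, f(1) = 1.
Sum = Δs · [f(0.125) + f(0.25) + f(0.375) + ...].
Sum ≈ 1.3257.

1.3257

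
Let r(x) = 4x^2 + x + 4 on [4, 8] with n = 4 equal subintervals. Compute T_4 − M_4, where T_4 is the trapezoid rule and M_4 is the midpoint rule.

T_4 = 640.
M_4 = 636.
T_4 − M_4 = 4.

4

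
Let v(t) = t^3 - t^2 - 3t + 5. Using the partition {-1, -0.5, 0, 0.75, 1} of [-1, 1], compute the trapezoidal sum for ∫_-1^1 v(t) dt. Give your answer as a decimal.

9.2421875

Subinterval widths: 0.5, 0.5, 0.75, 0.25.
v(-1) = 6, v(-0.5) = 6.125, v(0) = 5, v(0.75) = 2.609375, v(1) = 2.
On each subinterval the trapezoid contributes (Δt_i/2)·[v(t_{i-1}) + v(t_i)].
Sum = 9.2421875.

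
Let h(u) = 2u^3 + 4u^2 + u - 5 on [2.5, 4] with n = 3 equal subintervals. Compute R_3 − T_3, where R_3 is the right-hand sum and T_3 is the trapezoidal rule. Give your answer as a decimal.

34.3125

R_3 = 206.125.
T_3 = 171.8125.
R_3 − T_3 = 34.3125.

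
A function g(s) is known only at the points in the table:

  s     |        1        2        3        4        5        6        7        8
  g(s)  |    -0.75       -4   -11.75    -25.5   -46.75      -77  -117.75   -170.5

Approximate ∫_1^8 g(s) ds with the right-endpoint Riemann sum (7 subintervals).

Δs = 1.
Sum = 1·[(-4) + (-11.75) + (-25.5) + (-46.75) + (-77) + (-117.75) + (-170.5)] = -453.25.

-453.25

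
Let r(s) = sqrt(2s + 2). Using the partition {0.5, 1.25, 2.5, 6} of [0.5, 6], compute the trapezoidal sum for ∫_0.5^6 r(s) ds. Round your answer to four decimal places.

15.6024

Subinterval widths: 0.75, 1.25, 3.5.
r(0.5) ≈ 1.7321, r(1.25) ≈ 2.1213, r(2.5) ≈ 2.6458, r(6) ≈ 3.7417.
On each subinterval the trapezoid contributes (Δs_i/2)·[r(s_{i-1}) + r(s_i)].
Sum ≈ 15.6024.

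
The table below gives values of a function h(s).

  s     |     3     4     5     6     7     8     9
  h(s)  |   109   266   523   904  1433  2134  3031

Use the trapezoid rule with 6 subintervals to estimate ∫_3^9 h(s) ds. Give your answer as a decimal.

Δs = 1.
T_6 = (1/2)·[109 + 2·266 + 2·523 + 2·904 + 2·1433 + 2·2134 + 3031] = 6830.

6830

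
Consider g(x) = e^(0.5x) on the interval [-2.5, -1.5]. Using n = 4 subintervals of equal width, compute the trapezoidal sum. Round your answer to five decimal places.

0.37221

Δx = (-1.5 − (-2.5))/4 = 0.25.
g(-2.5) ≈ 0.28650, g(-2.25) ≈ 0.32465, g(-2) ≈ 0.36788, g(-1.75) ≈ 0.41686, g(-1.5) ≈ 0.47237.
T_4 = (Δx/2)·[g(x_0) + 2g(x_1) + 2g(x_2) + 2g(x_3) + g(x_4)].
Sum ≈ 0.37221.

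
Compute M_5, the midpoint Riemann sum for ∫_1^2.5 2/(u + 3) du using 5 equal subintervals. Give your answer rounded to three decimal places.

0.637

Δu = (2.5 − 1)/5 = 0.3.
Midpoints: 1.15, 1.45, 1.75, 2.05, 2.35.
f(1.15) = 40/83, f(1.45) = 40/89, f(1.75) = 8/19, f(2.05) = 40/101, f(2.35) = 40/107.
Sum = Δu · [f(1.15) + f(1.45) + f(1.75) + f(2.05) + f(2.35)].
Sum ≈ 0.637.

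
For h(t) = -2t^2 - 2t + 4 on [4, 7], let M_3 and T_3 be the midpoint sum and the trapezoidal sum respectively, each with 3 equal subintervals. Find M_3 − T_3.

1.5

M_3 = -206.5.
T_3 = -208.
M_3 − T_3 = 1.5.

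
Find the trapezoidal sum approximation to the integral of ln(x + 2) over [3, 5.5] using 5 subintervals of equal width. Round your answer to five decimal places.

Δx = (5.5 − 3)/5 = 0.5.
f(3) ≈ 1.60944, f(3.5) ≈ 1.70475, f(4) ≈ 1.79176, f(4.5) ≈ 1.87180, f(5) ≈ 1.94591, f(5.5) ≈ 2.01490.
T_5 = (Δx/2)·[f(x_0) + 2f(x_1) + ... + 2f(x_{4}) + f(x_5)].
Sum ≈ 4.56320.

4.56320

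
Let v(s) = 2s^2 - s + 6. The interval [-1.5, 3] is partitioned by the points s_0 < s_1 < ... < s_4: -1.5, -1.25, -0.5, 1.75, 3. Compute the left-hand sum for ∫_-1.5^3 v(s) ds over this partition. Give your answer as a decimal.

39.5

Subinterval widths: 0.25, 0.75, 2.25, 1.25.
Left endpoints: -1.5, -1.25, -0.5, 1.75.
v(-1.5) = 12, v(-1.25) = 10.375, v(-0.5) = 7, v(1.75) = 10.375.
Sum = Σ Δs_i · v(s_i).
Sum = 39.5.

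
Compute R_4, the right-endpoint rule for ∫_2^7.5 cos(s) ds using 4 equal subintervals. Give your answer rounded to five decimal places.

Δs = (7.5 − 2)/4 = 1.375.
Right endpoints: 3.375, 4.75, 6.125, 7.5.
f(3.375) ≈ -0.97288, f(4.75) ≈ 0.03760, f(6.125) ≈ 0.98751, f(7.5) ≈ 0.34664.
Sum = Δs · [f(3.375) + f(4.75) + f(6.125) + f(7.5)].
Sum ≈ 0.54844.

0.54844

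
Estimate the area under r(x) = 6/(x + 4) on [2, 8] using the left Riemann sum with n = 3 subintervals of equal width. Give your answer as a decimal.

4.7

Δx = (8 − 2)/3 = 2.
Left endpoints: 2, 4, 6.
r(2) = 1, r(4) = 0.75, r(6) = 0.6.
Sum = Δx · [r(2) + r(4) + r(6)].
Sum = 4.7.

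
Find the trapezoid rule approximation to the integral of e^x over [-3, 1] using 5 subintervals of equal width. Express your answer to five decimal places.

Δx = (1 − (-3))/5 = 0.8.
f(-3) ≈ 0.04979, f(-2.2) ≈ 0.11080, f(-1.4) ≈ 0.24660, f(-0.6) ≈ 0.54881, f(0.2) ≈ 1.22140, f(1) ≈ 2.71828.
T_5 = (Δx/2)·[f(x_0) + 2f(x_1) + ... + 2f(x_{4}) + f(x_5)].
Sum ≈ 2.80932.

2.80932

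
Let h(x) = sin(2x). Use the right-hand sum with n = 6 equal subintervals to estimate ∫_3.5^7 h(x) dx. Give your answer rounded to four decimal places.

0.3701

Δx = (7 − 3.5)/6 = 7/12.
Right endpoints: 49/12, 14/3, 5.25, 35/6, 77/12, 7.
h(49/12) ≈ 0.9515, h(14/3) ≈ 0.0913, h(5.25) ≈ -0.8797, h(35/6) ≈ -0.7831, h(77/12) ≈ 0.2638, h(7) ≈ 0.9906.
Sum = Δx · [h(49/12) + h(14/3) + h(5.25) + ...].
Sum ≈ 0.3701.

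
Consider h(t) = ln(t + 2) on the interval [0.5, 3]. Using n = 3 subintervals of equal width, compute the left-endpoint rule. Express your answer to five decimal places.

Δt = (3 − 0.5)/3 = 5/6.
Left endpoints: 0.5, 4/3, 13/6.
h(0.5) ≈ 0.91629, h(4/3) ≈ 1.20397, h(13/6) ≈ 1.42712.
Sum = Δt · [h(0.5) + h(4/3) + h(13/6)].
Sum ≈ 2.95615.

2.95615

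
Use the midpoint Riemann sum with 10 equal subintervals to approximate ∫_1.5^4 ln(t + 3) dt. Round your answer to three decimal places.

4.353

Δt = (4 − 1.5)/10 = 0.25.
Midpoints: 1.625, 1.875, 2.125, 2.375, 2.625, 2.875, 3.125, 3.375, 3.625, 3.875.
f(1.625) ≈ 1.531, f(1.875) ≈ 1.584, f(2.125) ≈ 1.634, f(2.375) ≈ 1.682, f(2.625) ≈ 1.727, f(2.875) ≈ 1.771, f(3.125) ≈ 1.812, f(3.375) ≈ 1.852, f(3.625) ≈ 1.891, f(3.875) ≈ 1.928.
Sum = Δt · [f(1.625) + f(1.875) + f(2.125) + ...].
Sum ≈ 4.353.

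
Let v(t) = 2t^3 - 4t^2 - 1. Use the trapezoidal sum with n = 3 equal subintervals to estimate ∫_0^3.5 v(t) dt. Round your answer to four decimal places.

19.5255

Δt = (3.5 − 0)/3 = 7/6.
v(0) = -1, v(7/6) = -353/108, v(7/3) = 71/27, v(3.5) = 35.75.
T_3 = (Δt/2)·[v(t_0) + 2v(t_1) + 2v(t_2) + v(t_3)].
Sum ≈ 19.5255.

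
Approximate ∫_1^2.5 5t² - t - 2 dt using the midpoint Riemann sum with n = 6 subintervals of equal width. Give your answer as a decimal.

18.7109375

Δt = (2.5 − 1)/6 = 0.25.
Midpoints: 1.125, 1.375, 1.625, 1.875, 2.125, 2.375.
f(1.125) = 3.203125, f(1.375) = 6.078125, f(1.625) = 9.578125, f(1.875) = 13.703125, f(2.125) = 18.453125, f(2.375) = 23.828125.
Sum = Δt · [f(1.125) + f(1.375) + f(1.625) + ...].
Sum = 18.7109375.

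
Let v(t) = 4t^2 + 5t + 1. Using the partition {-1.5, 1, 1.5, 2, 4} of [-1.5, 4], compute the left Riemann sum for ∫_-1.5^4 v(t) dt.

74

Subinterval widths: 2.5, 0.5, 0.5, 2.
Left endpoints: -1.5, 1, 1.5, 2.
v(-1.5) = 2.5, v(1) = 10, v(1.5) = 17.5, v(2) = 27.
Sum = Σ Δt_i · v(t_i).
Sum = 74.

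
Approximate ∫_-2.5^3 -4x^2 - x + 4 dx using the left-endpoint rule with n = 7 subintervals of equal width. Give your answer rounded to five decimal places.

Δx = (3 − (-2.5))/7 = 11/14.
Left endpoints: -2.5, -12/7, -13/14, -1/7, 9/14, 10/7, 31/14.
f(-2.5) = -18.5, f(-12/7) = -296/49, f(-13/14) = 145/98, f(-1/7) = 199/49, f(9/14) = 167/98, f(10/7) = -274/49, f(31/14) = -1747/98.
Sum = Δx · [f(-2.5) + f(-12/7) + f(-13/14) + ...].
Sum ≈ -31.98980.

-31.98980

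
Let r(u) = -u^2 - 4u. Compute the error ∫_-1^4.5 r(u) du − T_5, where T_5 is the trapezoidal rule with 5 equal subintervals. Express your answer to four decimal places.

1.1092

Exact integral: ∫_-1^4.5 r(u) du ≈ -69.208333.
T_5 = -70.3175.
Error ≈ -69.208333 − (-70.3175) ≈ 1.1092.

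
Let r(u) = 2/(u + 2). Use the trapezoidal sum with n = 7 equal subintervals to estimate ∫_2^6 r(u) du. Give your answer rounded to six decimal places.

1.388839

Δu = (6 − 2)/7 = 4/7.
r(2) = 0.5, r(18/7) = 0.4375, r(22/7) = 7/18, r(26/7) = 0.35, r(30/7) = 7/22, r(34/7) = 7/24, r(38/7) = 7/26, r(6) = 0.25.
T_7 = (Δu/2)·[r(u_0) + 2r(u_1) + ... + 2r(u_{6}) + r(u_7)].
Sum ≈ 1.388839.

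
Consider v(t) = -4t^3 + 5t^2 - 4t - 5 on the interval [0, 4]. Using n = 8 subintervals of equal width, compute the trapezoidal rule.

Δt = (4 − 0)/8 = 0.5.
v(0) = -5, v(0.5) = -6.25, v(1) = -8, v(1.5) = -13.25, v(2) = -25, v(2.5) = -46.25, v(3) = -80, v(3.5) = -129.25, v(4) = -197.
T_8 = (Δt/2)·[v(t_0) + 2v(t_1) + ... + 2v(t_{7}) + v(t_8)].
Sum = -204.5.

-204.5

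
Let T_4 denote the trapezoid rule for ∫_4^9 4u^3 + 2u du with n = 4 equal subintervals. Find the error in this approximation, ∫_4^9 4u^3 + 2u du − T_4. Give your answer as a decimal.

-101.5625

Exact integral: ∫_4^9 f(u) du = 6370.
T_4 = 6471.5625.
Error = 6370 − 6471.5625 = -101.5625.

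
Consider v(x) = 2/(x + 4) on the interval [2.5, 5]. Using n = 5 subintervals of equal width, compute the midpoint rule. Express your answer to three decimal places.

0.651

Δx = (5 − 2.5)/5 = 0.5.
Midpoints: 2.75, 3.25, 3.75, 4.25, 4.75.
v(2.75) = 8/27, v(3.25) = 8/29, v(3.75) = 8/31, v(4.25) = 8/33, v(4.75) = 8/35.
Sum = Δx · [v(2.75) + v(3.25) + v(3.75) + v(4.25) + v(4.75)].
Sum ≈ 0.651.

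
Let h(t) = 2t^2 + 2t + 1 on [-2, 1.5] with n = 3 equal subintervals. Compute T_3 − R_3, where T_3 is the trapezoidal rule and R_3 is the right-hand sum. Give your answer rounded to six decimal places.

T_3 ≈ 10.92129630.
R_3 ≈ 12.96296296.
T_3 − R_3 ≈ -2.041667.

-2.041667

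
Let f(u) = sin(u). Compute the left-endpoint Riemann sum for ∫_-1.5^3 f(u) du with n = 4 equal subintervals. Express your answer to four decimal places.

0.3060

Δu = (3 − (-1.5))/4 = 1.125.
Left endpoints: -1.5, -0.375, 0.75, 1.875.
f(-1.5) ≈ -0.9975, f(-0.375) ≈ -0.3663, f(0.75) ≈ 0.6816, f(1.875) ≈ 0.9541.
Sum = Δu · [f(-1.5) + f(-0.375) + f(0.75) + f(1.875)].
Sum ≈ 0.3060.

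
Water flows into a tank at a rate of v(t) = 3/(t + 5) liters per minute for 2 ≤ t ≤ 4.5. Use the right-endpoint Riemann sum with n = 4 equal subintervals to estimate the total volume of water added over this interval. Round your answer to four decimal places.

0.8818

Δt = (4.5 − 2)/4 = 0.625.
Right endpoints: 2.625, 3.25, 3.875, 4.5.
v(2.625) = 24/61, v(3.25) = 4/11, v(3.875) = 24/71, v(4.5) = 6/19.
Sum = Δt · [v(2.625) + v(3.25) + v(3.875) + v(4.5)].
Sum ≈ 0.8818.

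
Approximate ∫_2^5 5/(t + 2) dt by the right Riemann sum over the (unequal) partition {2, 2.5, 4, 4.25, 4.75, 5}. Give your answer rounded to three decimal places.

2.554

Subinterval widths: 0.5, 1.5, 0.25, 0.5, 0.25.
Right endpoints: 2.5, 4, 4.25, 4.75, 5.
f(2.5) = 10/9, f(4) = 5/6, f(4.25) = 0.8, f(4.75) = 20/27, f(5) = 5/7.
Sum = Σ Δt_i · f(t_i).
Sum ≈ 2.554.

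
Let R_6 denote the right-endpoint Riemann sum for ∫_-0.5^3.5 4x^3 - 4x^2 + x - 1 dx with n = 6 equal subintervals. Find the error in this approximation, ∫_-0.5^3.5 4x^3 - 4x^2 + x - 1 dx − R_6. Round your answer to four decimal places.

-46.8148

Exact integral: ∫_-0.5^3.5 f(x) dx ≈ 94.666667.
R_6 ≈ 141.481481.
Error ≈ 94.666667 − 141.481481 ≈ -46.8148.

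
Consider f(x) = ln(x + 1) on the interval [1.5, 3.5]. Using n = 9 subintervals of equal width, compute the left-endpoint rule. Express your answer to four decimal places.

Δx = (3.5 − 1.5)/9 = 2/9.
Left endpoints: 1.5, 31/18, 35/18, 13/6, 43/18, 47/18, 17/6, 55/18, 59/18.
f(1.5) ≈ 0.9163, f(31/18) ≈ 1.0014, f(35/18) ≈ 1.0799, f(13/6) ≈ 1.1527, f(43/18) ≈ 1.2205, f(47/18) ≈ 1.2840, f(17/6) ≈ 1.3437, f(55/18) ≈ 1.4001, f(59/18) ≈ 1.4534.
Sum = Δx · [f(1.5) + f(31/18) + f(35/18) + ...].
Sum ≈ 2.4116.

2.4116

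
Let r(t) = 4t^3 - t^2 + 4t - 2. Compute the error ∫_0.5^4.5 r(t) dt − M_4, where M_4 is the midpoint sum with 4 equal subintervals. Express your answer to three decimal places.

9.667

Exact integral: ∫_0.5^4.5 r(t) dt ≈ 411.66667.
M_4 = 402.
Error ≈ 411.66667 − 402 ≈ 9.667.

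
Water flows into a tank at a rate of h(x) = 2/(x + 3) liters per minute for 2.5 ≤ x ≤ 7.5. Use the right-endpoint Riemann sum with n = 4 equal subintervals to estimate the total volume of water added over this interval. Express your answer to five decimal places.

1.19124

Δx = (7.5 − 2.5)/4 = 1.25.
Right endpoints: 3.75, 5, 6.25, 7.5.
h(3.75) = 8/27, h(5) = 0.25, h(6.25) = 8/37, h(7.5) = 4/21.
Sum = Δx · [h(3.75) + h(5) + h(6.25) + h(7.5)].
Sum ≈ 1.19124.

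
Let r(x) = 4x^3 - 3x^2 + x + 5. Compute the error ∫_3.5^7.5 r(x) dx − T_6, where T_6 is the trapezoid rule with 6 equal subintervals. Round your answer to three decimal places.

-18.667

Exact integral: ∫_3.5^7.5 r(x) dx = 2677.
T_6 ≈ 2695.66667.
Error ≈ 2677 − 2695.66667 ≈ -18.667.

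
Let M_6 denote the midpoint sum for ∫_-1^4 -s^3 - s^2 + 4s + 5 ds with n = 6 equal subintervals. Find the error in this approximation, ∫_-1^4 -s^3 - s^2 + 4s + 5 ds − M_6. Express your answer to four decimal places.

Exact integral: ∫_-1^4 f(s) ds ≈ -30.416667.
M_6 ≈ -28.825231.
Error ≈ -30.416667 − (-28.825231) ≈ -1.5914.

-1.5914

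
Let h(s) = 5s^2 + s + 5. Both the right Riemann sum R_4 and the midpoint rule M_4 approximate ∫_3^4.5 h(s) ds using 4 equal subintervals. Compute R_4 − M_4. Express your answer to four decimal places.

R_4 = 131.00390625.
M_4 ≈ 119.912109.
R_4 − M_4 ≈ 11.0918.

11.0918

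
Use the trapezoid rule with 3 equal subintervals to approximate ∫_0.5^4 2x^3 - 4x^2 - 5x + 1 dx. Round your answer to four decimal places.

Δx = (4 − 0.5)/3 = 7/6.
f(0.5) = -2.25, f(5/3) = -248/27, f(17/6) = 23/108, f(4) = 45.
T_3 = (Δx/2)·[f(x_0) + 2f(x_1) + 2f(x_2) + f(x_3)].
Sum ≈ 14.4699.

14.4699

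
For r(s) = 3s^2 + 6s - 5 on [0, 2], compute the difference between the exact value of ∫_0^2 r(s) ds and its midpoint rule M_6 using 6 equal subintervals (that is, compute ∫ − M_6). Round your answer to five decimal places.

Exact integral: ∫_0^2 r(s) ds = 10.
M_6 ≈ 9.9444444.
Error ≈ 10 − 9.9444444 ≈ 0.05556.

0.05556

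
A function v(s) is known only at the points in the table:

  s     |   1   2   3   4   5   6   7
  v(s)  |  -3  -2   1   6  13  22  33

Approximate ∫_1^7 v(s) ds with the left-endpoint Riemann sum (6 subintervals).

37

Δs = 1.
Sum = 1·[(-3) + (-2) + 1 + 6 + 13 + 22] = 37.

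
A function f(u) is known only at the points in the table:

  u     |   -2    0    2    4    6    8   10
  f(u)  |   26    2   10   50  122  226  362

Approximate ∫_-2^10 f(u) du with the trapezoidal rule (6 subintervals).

1208

Δu = 2.
T_6 = (2/2)·[26 + 2·2 + 2·10 + 2·50 + 2·122 + 2·226 + 362] = 1208.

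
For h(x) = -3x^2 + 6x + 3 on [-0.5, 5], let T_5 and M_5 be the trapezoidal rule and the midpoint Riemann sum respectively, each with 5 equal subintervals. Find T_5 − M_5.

T_5 = -37.7025.
M_5 = -32.71125.
T_5 − M_5 = -4.99125.

-4.99125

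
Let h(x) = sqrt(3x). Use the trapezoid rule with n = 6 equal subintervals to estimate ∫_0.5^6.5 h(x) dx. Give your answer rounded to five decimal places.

18.65687

Δx = (6.5 − 0.5)/6 = 1.
h(0.5) ≈ 1.22474, h(1.5) ≈ 2.12132, h(2.5) ≈ 2.73861, h(3.5) ≈ 3.24037, h(4.5) ≈ 3.67423, h(5.5) ≈ 4.06202, h(6.5) ≈ 4.41588.
T_6 = (Δx/2)·[h(x_0) + 2h(x_1) + ... + 2h(x_{5}) + h(x_6)].
Sum ≈ 18.65687.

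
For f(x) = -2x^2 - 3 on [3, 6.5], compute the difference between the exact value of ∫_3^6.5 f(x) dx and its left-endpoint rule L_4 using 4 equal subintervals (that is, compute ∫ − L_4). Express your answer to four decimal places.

Exact integral: ∫_3^6.5 f(x) dx ≈ -175.583333.
L_4 = -147.3828125.
Error ≈ -175.583333 − (-147.3828125) ≈ -28.2005.

-28.2005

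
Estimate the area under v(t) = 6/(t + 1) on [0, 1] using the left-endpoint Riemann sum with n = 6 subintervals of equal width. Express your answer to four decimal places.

4.4193

Δt = (1 − 0)/6 = 1/6.
Left endpoints: 0, 1/6, 1/3, 0.5, 2/3, 5/6.
v(0) = 6, v(1/6) = 36/7, v(1/3) = 4.5, v(0.5) = 4, v(2/3) = 3.6, v(5/6) = 36/11.
Sum = Δt · [v(0) + v(1/6) + v(1/3) + ...].
Sum ≈ 4.4193.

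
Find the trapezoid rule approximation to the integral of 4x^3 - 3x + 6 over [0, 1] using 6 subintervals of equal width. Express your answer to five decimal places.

Δx = (1 − 0)/6 = 1/6.
f(0) = 6, f(1/6) = 149/27, f(1/3) = 139/27, f(0.5) = 5, f(2/3) = 140/27, f(5/6) = 157/27, f(1) = 7.
T_6 = (Δx/2)·[f(x_0) + 2f(x_1) + ... + 2f(x_{5}) + f(x_6)].
Sum ≈ 5.52778.

5.52778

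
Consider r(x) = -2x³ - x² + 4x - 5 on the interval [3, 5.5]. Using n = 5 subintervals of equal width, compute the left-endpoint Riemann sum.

Δx = (5.5 − 3)/5 = 0.5.
Left endpoints: 3, 3.5, 4, 4.5, 5.
r(3) = -56, r(3.5) = -89, r(4) = -133, r(4.5) = -189.5, r(5) = -260.
Sum = Δx · [r(3) + r(3.5) + r(4) + r(4.5) + r(5)].
Sum = -363.75.

-363.75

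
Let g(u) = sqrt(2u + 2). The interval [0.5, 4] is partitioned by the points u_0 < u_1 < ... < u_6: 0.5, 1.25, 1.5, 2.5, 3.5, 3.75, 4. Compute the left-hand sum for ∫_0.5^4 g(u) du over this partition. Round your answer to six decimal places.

Subinterval widths: 0.75, 0.25, 1, 1, 0.25, 0.25.
Left endpoints: 0.5, 1.25, 1.5, 2.5, 3.5, 3.75.
g(0.5) ≈ 1.732051, g(1.25) ≈ 2.121320, g(1.5) ≈ 2.236068, g(2.5) ≈ 2.645751, g(3.5) ≈ 3.000000, g(3.75) ≈ 3.082207.
Sum = Σ Δu_i · g(u_i).
Sum ≈ 8.231739.

8.231739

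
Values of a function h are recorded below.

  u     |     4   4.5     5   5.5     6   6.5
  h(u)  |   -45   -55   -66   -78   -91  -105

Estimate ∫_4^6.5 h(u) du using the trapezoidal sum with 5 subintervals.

-182.5

Δu = 0.5.
T_5 = (0.5/2)·[(-45) + 2·(-55) + 2·(-66) + 2·(-78) + 2·(-91) + (-105)] = -182.5.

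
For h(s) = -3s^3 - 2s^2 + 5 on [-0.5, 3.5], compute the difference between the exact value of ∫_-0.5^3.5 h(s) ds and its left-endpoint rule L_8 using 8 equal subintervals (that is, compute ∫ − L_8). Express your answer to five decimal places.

Exact integral: ∫_-0.5^3.5 h(s) ds ≈ -121.1666667.
L_8 = -85.5.
Error ≈ -121.1666667 − (-85.5) ≈ -35.66667.

-35.66667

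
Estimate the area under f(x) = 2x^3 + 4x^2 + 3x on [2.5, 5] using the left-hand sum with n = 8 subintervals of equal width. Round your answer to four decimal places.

420.9351

Δx = (5 − 2.5)/8 = 0.3125.
Left endpoints: 2.5, 2.8125, 3.125, 3.4375, 3.75, 4.0625, 4.375, 4.6875.
f(2.5) = 63.75, f(2.8125) = 173205/2048, f(3.125) = 109.47265625, f(3.4375) = 284295/2048, f(3.75) = 172.96875, f(4.0625) = 434785/2048, f(4.375) = 257.16796875, f(4.6875) = 630675/2048.
Sum = Δx · [f(2.5) + f(2.8125) + f(3.125) + ...].
Sum ≈ 420.9351.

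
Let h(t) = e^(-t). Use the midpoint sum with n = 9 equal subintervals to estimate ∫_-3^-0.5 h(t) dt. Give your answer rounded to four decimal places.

18.3777

Δt = (-0.5 − (-3))/9 = 5/18.
Midpoints: -103/36, -31/12, -83/36, -73/36, -1.75, -53/36, -43/36, -11/12, -23/36.
h(-103/36) ≈ 17.4809, h(-31/12) ≈ 13.2412, h(-83/36) ≈ 10.0297, h(-73/36) ≈ 7.5972, h(-1.75) ≈ 5.7546, h(-53/36) ≈ 4.3589, h(-43/36) ≈ 3.3017, h(-11/12) ≈ 2.5009, h(-23/36) ≈ 1.8944.
Sum = Δt · [h(-103/36) + h(-31/12) + h(-83/36) + ...].
Sum ≈ 18.3777.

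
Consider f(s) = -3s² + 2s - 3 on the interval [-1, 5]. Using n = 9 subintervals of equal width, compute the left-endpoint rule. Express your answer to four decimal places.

Δs = (5 − (-1))/9 = 2/3.
Left endpoints: -1, -1/3, 1/3, 1, 5/3, 7/3, 3, 11/3, 13/3.
f(-1) = -8, f(-1/3) = -4, f(1/3) = -8/3, f(1) = -4, f(5/3) = -8, f(7/3) = -44/3, f(3) = -24, f(11/3) = -36, f(13/3) = -152/3.
Sum = Δs · [f(-1) + f(-1/3) + f(1/3) + ...].
Sum ≈ -101.3333.

-101.3333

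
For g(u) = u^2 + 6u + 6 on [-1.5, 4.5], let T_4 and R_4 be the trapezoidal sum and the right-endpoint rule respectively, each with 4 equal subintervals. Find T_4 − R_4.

T_4 = 123.75.
R_4 = 164.25.
T_4 − R_4 = -40.5.

-40.5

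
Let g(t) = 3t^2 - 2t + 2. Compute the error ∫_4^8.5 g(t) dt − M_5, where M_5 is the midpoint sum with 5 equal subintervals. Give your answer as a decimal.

Exact integral: ∫_4^8.5 g(t) dt = 502.875.
M_5 = 501.96375.
Error = 502.875 − 501.96375 = 0.91125.

0.91125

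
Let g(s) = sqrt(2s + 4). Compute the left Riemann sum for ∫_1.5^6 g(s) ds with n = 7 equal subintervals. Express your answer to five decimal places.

Δs = (6 − 1.5)/7 = 9/14.
Left endpoints: 1.5, 15/7, 39/14, 24/7, 57/14, 33/7, 75/14.
g(1.5) ≈ 2.64575, g(15/7) ≈ 2.87849, g(39/14) ≈ 3.09377, g(24/7) ≈ 3.29502, g(57/14) ≈ 3.48466, g(33/7) ≈ 3.66450, g(75/14) ≈ 3.83592.
Sum = Δs · [g(1.5) + g(15/7) + g(39/14) + ...].
Sum ≈ 14.72022.

14.72022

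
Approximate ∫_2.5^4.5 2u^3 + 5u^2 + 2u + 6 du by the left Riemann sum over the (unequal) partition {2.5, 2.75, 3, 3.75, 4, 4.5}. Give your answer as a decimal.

282.671875

Subinterval widths: 0.25, 0.25, 0.75, 0.25, 0.5.
Left endpoints: 2.5, 2.75, 3, 3.75, 4.
f(2.5) = 73.5, f(2.75) = 90.90625, f(3) = 111, f(3.75) = 189.28125, f(4) = 222.
Sum = Σ Δu_i · f(u_i).
Sum = 282.671875.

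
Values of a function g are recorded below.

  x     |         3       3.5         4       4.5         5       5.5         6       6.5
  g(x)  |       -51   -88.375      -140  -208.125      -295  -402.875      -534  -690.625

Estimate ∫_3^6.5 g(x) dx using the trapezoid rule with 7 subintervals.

Δx = 0.5.
T_7 = (0.5/2)·[(-51) + 2·(-88.375) + 2·(-140) + 2·(-208.125) + 2·(-295) + 2·(-402.875) + 2·(-534) + (-690.625)] = -1019.59375.

-1019.59375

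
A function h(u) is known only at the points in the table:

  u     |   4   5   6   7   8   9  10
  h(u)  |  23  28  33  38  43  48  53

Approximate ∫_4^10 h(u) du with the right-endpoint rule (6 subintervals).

243

Δu = 1.
Sum = 1·[28 + 33 + 38 + 43 + 48 + 53] = 243.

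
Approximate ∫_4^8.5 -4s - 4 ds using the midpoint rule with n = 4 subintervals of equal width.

-130.5

Δs = (8.5 − 4)/4 = 1.125.
Midpoints: 4.5625, 5.6875, 6.8125, 7.9375.
f(4.5625) = -22.25, f(5.6875) = -26.75, f(6.8125) = -31.25, f(7.9375) = -35.75.
Sum = Δs · [f(4.5625) + f(5.6875) + f(6.8125) + f(7.9375)].
Sum = -130.5.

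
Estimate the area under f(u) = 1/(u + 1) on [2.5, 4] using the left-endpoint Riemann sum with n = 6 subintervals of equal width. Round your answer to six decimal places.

0.367606

Δu = (4 − 2.5)/6 = 0.25.
Left endpoints: 2.5, 2.75, 3, 3.25, 3.5, 3.75.
f(2.5) = 2/7, f(2.75) = 4/15, f(3) = 0.25, f(3.25) = 4/17, f(3.5) = 2/9, f(3.75) = 4/19.
Sum = Δu · [f(2.5) + f(2.75) + f(3) + ...].
Sum ≈ 0.367606.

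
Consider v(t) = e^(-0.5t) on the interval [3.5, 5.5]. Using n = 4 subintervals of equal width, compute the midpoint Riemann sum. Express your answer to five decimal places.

Δt = (5.5 − 3.5)/4 = 0.5.
Midpoints: 3.75, 4.25, 4.75, 5.25.
v(3.75) ≈ 0.15335, v(4.25) ≈ 0.11943, v(4.75) ≈ 0.09301, v(5.25) ≈ 0.07244.
Sum = Δt · [v(3.75) + v(4.25) + v(4.75) + v(5.25)].
Sum ≈ 0.21912.

0.21912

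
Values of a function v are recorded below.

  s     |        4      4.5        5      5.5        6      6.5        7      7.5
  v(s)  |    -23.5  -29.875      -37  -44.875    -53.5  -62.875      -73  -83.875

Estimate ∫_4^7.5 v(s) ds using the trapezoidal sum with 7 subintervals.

-177.40625

Δs = 0.5.
T_7 = (0.5/2)·[(-23.5) + 2·(-29.875) + 2·(-37) + 2·(-44.875) + 2·(-53.5) + 2·(-62.875) + 2·(-73) + (-83.875)] = -177.40625.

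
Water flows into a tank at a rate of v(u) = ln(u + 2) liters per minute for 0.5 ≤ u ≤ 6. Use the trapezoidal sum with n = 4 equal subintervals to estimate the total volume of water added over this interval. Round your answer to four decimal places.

Δu = (6 − 0.5)/4 = 1.375.
v(0.5) ≈ 0.9163, v(1.875) ≈ 1.3545, v(3.25) ≈ 1.6582, v(4.625) ≈ 1.8909, v(6) ≈ 2.0794.
T_4 = (Δu/2)·[v(u_0) + 2v(u_1) + 2v(u_2) + 2v(u_3) + v(u_4)].
Sum ≈ 8.8020.

8.8020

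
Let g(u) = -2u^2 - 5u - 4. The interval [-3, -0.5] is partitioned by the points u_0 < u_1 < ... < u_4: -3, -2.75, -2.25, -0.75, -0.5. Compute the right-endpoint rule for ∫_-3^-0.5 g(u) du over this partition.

Subinterval widths: 0.25, 0.5, 1.5, 0.25.
Right endpoints: -2.75, -2.25, -0.75, -0.5.
g(-2.75) = -5.375, g(-2.25) = -2.875, g(-0.75) = -1.375, g(-0.5) = -2.
Sum = Σ Δu_i · g(u_i).
Sum = -5.34375.

-5.34375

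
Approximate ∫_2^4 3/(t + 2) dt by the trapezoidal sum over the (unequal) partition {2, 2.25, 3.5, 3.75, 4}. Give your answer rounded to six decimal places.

1.225187

Subinterval widths: 0.25, 1.25, 0.25, 0.25.
f(2) = 0.75, f(2.25) = 12/17, f(3.5) = 6/11, f(3.75) = 12/23, f(4) = 0.5.
On each subinterval the trapezoid contributes (Δt_i/2)·[f(t_{i-1}) + f(t_i)].
Sum ≈ 1.225187.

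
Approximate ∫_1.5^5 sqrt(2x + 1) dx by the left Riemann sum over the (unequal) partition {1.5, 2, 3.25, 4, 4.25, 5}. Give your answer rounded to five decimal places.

Subinterval widths: 0.5, 1.25, 0.75, 0.25, 0.75.
Left endpoints: 1.5, 2, 3.25, 4, 4.25.
f(1.5) ≈ 2.00000, f(2) ≈ 2.23607, f(3.25) ≈ 2.73861, f(4) ≈ 3.00000, f(4.25) ≈ 3.08221.
Sum = Σ Δx_i · f(x_i).
Sum ≈ 8.91070.

8.91070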